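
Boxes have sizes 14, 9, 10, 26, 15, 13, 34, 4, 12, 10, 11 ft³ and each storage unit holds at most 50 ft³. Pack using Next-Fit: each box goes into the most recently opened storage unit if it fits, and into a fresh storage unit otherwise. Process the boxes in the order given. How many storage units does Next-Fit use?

14 ft³ → storage unit 1 (remaining 36 ft³)
9 ft³ → storage unit 1 (remaining 27 ft³)
10 ft³ → storage unit 1 (remaining 17 ft³)
26 ft³ → storage unit 2 (remaining 24 ft³)
15 ft³ → storage unit 2 (remaining 9 ft³)
13 ft³ → storage unit 3 (remaining 37 ft³)
34 ft³ → storage unit 3 (remaining 3 ft³)
4 ft³ → storage unit 4 (remaining 46 ft³)
12 ft³ → storage unit 4 (remaining 34 ft³)
10 ft³ → storage unit 4 (remaining 24 ft³)
11 ft³ → storage unit 4 (remaining 13 ft³)

4 storage units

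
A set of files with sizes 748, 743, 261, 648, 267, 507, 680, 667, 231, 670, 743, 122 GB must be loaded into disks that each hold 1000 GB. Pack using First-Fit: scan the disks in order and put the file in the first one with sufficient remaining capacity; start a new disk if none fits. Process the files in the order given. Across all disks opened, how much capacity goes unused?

1713

Put 748 GB in disk 1; 252 GB remain.
Put 743 GB in disk 2; 257 GB remain.
Put 261 GB in disk 3; 739 GB remain.
Put 648 GB in disk 3; 91 GB remain.
Put 267 GB in disk 4; 733 GB remain.
Put 507 GB in disk 4; 226 GB remain.
Put 680 GB in disk 5; 320 GB remain.
Put 667 GB in disk 6; 333 GB remain.
Put 231 GB in disk 1; 21 GB remain.
Put 670 GB in disk 7; 330 GB remain.
Put 743 GB in disk 8; 257 GB remain.
Put 122 GB in disk 2; 135 GB remain.
8 disks × 1000 GB = 8000 GB; used 6287 GB; unused 1713 GB.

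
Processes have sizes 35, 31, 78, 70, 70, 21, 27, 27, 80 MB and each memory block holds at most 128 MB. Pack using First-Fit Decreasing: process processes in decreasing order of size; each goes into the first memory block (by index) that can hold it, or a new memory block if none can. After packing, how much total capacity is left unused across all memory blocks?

73

Sorted descending: 80, 78, 70, 70, 35, 31, 27, 27, 21.
memory block 1: place 80 MB, 48 MB left
memory block 2: place 78 MB, 50 MB left
memory block 3: place 70 MB, 58 MB left
memory block 4: place 70 MB, 58 MB left
memory block 1: place 35 MB, 13 MB left
memory block 2: place 31 MB, 19 MB left
memory block 3: place 27 MB, 31 MB left
memory block 3: place 27 MB, 4 MB left
memory block 4: place 21 MB, 37 MB left
4 memory blocks × 128 MB = 512 MB; used 439 MB; unused 73 MB.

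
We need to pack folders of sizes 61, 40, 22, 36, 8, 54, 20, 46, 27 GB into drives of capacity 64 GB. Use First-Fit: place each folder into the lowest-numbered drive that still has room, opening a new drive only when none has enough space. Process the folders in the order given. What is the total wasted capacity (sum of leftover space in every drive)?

drive 1: place 61 GB, 3 GB left
drive 2: place 40 GB, 24 GB left
drive 2: place 22 GB, 2 GB left
drive 3: place 36 GB, 28 GB left
drive 3: place 8 GB, 20 GB left
drive 4: place 54 GB, 10 GB left
drive 3: place 20 GB, 0 GB left
drive 5: place 46 GB, 18 GB left
drive 6: place 27 GB, 37 GB left
6 drives × 64 GB = 384 GB; used 314 GB; unused 70 GB.

70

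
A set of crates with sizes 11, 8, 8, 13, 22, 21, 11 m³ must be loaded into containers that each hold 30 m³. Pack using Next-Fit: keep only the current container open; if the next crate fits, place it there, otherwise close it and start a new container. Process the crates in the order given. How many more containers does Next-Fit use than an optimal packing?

Next-Fit: [11,8,8] [13] [22] [21] [11] → 5 containers.
Total size 94 m³; any packing needs at least ⌈94/30⌉ = 4 containers.
An optimal packing achieves that bound: [22,8] [21,8] [13,11] [11] → 4 containers.
Excess: 5 − 4 = 1.

1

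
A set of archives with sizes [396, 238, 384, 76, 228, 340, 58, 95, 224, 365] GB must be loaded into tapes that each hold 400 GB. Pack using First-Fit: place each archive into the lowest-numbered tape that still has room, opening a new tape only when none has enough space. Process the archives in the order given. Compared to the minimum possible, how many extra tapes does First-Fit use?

First-Fit: [396] [238,76,58] [384] [228,95] [340] [224] [365] → 7 tapes.
Total size 2404 GB; any packing needs at least ⌈2404/400⌉ = 7 tapes.
So 7 is already optimal.

0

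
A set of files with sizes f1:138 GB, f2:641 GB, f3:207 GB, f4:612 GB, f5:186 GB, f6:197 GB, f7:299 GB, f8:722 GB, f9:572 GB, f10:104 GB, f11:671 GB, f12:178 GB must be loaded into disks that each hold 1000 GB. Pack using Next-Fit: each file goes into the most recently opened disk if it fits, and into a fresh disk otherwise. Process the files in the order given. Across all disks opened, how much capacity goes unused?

Put f1 (138 GB) in disk 1; 862 GB remain.
Put f2 (641 GB) in disk 1; 221 GB remain.
Put f3 (207 GB) in disk 1; 14 GB remain.
Put f4 (612 GB) in disk 2; 388 GB remain.
Put f5 (186 GB) in disk 2; 202 GB remain.
Put f6 (197 GB) in disk 2; 5 GB remain.
Put f7 (299 GB) in disk 3; 701 GB remain.
Put f8 (722 GB) in disk 4; 278 GB remain.
Put f9 (572 GB) in disk 5; 428 GB remain.
Put f10 (104 GB) in disk 5; 324 GB remain.
Put f11 (671 GB) in disk 6; 329 GB remain.
Put f12 (178 GB) in disk 6; 151 GB remain.
6 disks × 1000 GB = 6000 GB; used 4527 GB; unused 1473 GB.

1473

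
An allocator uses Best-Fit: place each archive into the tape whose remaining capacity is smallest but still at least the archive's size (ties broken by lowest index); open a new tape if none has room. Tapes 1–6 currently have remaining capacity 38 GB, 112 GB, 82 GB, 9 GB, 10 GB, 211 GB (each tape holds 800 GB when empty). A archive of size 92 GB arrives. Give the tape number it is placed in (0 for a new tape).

2

Tapes with room: tape 2 (112 GB), tape 6 (211 GB).
Tightest fit is tape 2 with 112 GB free.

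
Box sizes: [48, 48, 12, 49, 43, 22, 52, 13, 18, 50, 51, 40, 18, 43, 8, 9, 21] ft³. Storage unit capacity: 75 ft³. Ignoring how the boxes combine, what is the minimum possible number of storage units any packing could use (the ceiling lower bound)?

8

Total size = 48 + 48 + 12 + 49 + 43 + 22 + 52 + 13 + 18 + 50 + 51 + 40 + 18 + 43 + 8 + 9 + 21 = 545 ft³.
⌈545 / 75⌉ = 8.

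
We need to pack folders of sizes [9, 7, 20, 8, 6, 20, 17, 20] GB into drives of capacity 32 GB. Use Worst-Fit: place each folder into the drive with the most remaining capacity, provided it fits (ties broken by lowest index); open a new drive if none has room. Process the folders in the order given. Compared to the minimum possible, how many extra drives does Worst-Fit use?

Worst-Fit: [9,7,8] [20,6] [20] [17] [20] → 5 drives.
Total size 107 GB; any packing needs at least ⌈107/32⌉ = 4 drives.
An optimal packing achieves that bound: [20,9] [20,8] [20,7] [17,6] → 4 drives.
Excess: 5 − 4 = 1.

1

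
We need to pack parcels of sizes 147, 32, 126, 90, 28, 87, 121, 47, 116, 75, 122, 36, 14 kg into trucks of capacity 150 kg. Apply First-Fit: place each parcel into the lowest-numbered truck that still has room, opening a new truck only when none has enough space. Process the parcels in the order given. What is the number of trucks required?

147 kg → truck 1 (remaining 3 kg)
32 kg → truck 2 (remaining 118 kg)
126 kg → truck 3 (remaining 24 kg)
90 kg → truck 2 (remaining 28 kg)
28 kg → truck 2 (remaining 0 kg)
87 kg → truck 4 (remaining 63 kg)
121 kg → truck 5 (remaining 29 kg)
47 kg → truck 4 (remaining 16 kg)
116 kg → truck 6 (remaining 34 kg)
75 kg → truck 7 (remaining 75 kg)
122 kg → truck 8 (remaining 28 kg)
36 kg → truck 7 (remaining 39 kg)
14 kg → truck 3 (remaining 10 kg)

8 trucks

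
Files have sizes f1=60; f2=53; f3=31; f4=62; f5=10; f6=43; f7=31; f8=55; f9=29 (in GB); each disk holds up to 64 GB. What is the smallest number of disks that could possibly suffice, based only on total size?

6 disks

Total size = 60 + 53 + 31 + 62 + 10 + 43 + 31 + 55 + 29 = 374 GB.
⌈374 / 64⌉ = 6.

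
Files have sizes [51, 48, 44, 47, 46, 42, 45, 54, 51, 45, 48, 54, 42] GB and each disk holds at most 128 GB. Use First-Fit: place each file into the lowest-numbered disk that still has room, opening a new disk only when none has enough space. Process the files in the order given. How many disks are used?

disk 1: place 51 GB, 77 GB left
disk 1: place 48 GB, 29 GB left
disk 2: place 44 GB, 84 GB left
disk 2: place 47 GB, 37 GB left
disk 3: place 46 GB, 82 GB left
disk 3: place 42 GB, 40 GB left
disk 4: place 45 GB, 83 GB left
disk 4: place 54 GB, 29 GB left
disk 5: place 51 GB, 77 GB left
disk 5: place 45 GB, 32 GB left
disk 6: place 48 GB, 80 GB left
disk 6: place 54 GB, 26 GB left
disk 7: place 42 GB, 86 GB left
Final disks: [51,48] [44,47] [46,42] [45,54] [51,45] [48,54] [42].

7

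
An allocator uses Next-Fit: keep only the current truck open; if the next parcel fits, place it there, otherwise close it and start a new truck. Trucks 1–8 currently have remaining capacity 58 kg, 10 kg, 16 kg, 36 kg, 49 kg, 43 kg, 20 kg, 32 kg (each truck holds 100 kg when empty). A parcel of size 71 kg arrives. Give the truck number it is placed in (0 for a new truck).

0

Next-Fit only looks at truck 8, which has 32 kg free.
71 kg does not fit, so a new truck is opened.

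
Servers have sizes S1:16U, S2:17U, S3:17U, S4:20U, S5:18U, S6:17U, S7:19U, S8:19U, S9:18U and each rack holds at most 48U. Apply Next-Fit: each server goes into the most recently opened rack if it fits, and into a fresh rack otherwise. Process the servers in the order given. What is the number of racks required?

S1 (16U) → rack 1 (remaining 32U)
S2 (17U) → rack 1 (remaining 15U)
S3 (17U) → rack 2 (remaining 31U)
S4 (20U) → rack 2 (remaining 11U)
S5 (18U) → rack 3 (remaining 30U)
S6 (17U) → rack 3 (remaining 13U)
S7 (19U) → rack 4 (remaining 29U)
S8 (19U) → rack 4 (remaining 10U)
S9 (18U) → rack 5 (remaining 30U)
Final racks: [16,17] [17,20] [18,17] [19,19] [18].

5 racks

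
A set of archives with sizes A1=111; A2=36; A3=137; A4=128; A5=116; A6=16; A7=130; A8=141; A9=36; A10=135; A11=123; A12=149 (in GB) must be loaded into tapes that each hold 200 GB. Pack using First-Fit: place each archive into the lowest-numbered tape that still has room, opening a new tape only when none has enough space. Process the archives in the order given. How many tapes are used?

9

tape 1: place A1 (111 GB), 89 GB left
tape 1: place A2 (36 GB), 53 GB left
tape 2: place A3 (137 GB), 63 GB left
tape 3: place A4 (128 GB), 72 GB left
tape 4: place A5 (116 GB), 84 GB left
tape 1: place A6 (16 GB), 37 GB left
tape 5: place A7 (130 GB), 70 GB left
tape 6: place A8 (141 GB), 59 GB left
tape 1: place A9 (36 GB), 1 GB left
tape 7: place A10 (135 GB), 65 GB left
tape 8: place A11 (123 GB), 77 GB left
tape 9: place A12 (149 GB), 51 GB left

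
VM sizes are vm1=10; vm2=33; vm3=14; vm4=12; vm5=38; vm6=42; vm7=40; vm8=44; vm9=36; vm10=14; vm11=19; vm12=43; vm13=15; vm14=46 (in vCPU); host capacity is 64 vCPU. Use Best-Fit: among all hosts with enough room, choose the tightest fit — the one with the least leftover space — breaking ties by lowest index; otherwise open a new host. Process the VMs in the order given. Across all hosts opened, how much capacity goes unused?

106

host 1: place vm1 (10 vCPU), 54 vCPU left
host 1: place vm2 (33 vCPU), 21 vCPU left
host 1: place vm3 (14 vCPU), 7 vCPU left
host 2: place vm4 (12 vCPU), 52 vCPU left
host 2: place vm5 (38 vCPU), 14 vCPU left
host 3: place vm6 (42 vCPU), 22 vCPU left
host 4: place vm7 (40 vCPU), 24 vCPU left
host 5: place vm8 (44 vCPU), 20 vCPU left
host 6: place vm9 (36 vCPU), 28 vCPU left
host 2: place vm10 (14 vCPU), 0 vCPU left
host 5: place vm11 (19 vCPU), 1 vCPU left
host 7: place vm12 (43 vCPU), 21 vCPU left
host 7: place vm13 (15 vCPU), 6 vCPU left
host 8: place vm14 (46 vCPU), 18 vCPU left
8 hosts × 64 vCPU = 512 vCPU; used 406 vCPU; unused 106 vCPU.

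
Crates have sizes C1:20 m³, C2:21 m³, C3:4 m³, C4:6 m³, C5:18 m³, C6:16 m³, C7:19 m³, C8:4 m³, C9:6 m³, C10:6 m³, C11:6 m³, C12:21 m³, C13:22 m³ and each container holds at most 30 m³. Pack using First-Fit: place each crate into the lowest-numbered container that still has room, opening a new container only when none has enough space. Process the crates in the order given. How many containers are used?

7

C1 (20 m³) → container 1 (remaining 10 m³)
C2 (21 m³) → container 2 (remaining 9 m³)
C3 (4 m³) → container 1 (remaining 6 m³)
C4 (6 m³) → container 1 (remaining 0 m³)
C5 (18 m³) → container 3 (remaining 12 m³)
C6 (16 m³) → container 4 (remaining 14 m³)
C7 (19 m³) → container 5 (remaining 11 m³)
C8 (4 m³) → container 2 (remaining 5 m³)
C9 (6 m³) → container 3 (remaining 6 m³)
C10 (6 m³) → container 3 (remaining 0 m³)
C11 (6 m³) → container 4 (remaining 8 m³)
C12 (21 m³) → container 6 (remaining 9 m³)
C13 (22 m³) → container 7 (remaining 8 m³)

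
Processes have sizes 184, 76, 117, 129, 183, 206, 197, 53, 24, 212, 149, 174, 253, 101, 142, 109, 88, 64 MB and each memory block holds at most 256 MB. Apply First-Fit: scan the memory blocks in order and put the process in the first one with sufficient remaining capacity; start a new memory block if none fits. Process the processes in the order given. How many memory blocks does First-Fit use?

11 memory blocks

184 MB → memory block 1 (remaining 72 MB)
76 MB → memory block 2 (remaining 180 MB)
117 MB → memory block 2 (remaining 63 MB)
129 MB → memory block 3 (remaining 127 MB)
183 MB → memory block 4 (remaining 73 MB)
206 MB → memory block 5 (remaining 50 MB)
197 MB → memory block 6 (remaining 59 MB)
53 MB → memory block 1 (remaining 19 MB)
24 MB → memory block 2 (remaining 39 MB)
212 MB → memory block 7 (remaining 44 MB)
149 MB → memory block 8 (remaining 107 MB)
174 MB → memory block 9 (remaining 82 MB)
253 MB → memory block 10 (remaining 3 MB)
101 MB → memory block 3 (remaining 26 MB)
142 MB → memory block 11 (remaining 114 MB)
109 MB → memory block 11 (remaining 5 MB)
88 MB → memory block 8 (remaining 19 MB)
64 MB → memory block 4 (remaining 9 MB)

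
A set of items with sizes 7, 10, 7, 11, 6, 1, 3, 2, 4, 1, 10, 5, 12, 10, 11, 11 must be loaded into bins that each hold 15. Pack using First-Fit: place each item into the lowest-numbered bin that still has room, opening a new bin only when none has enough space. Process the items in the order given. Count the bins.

9 bins

7 → bin 1 (remaining 8)
10 → bin 2 (remaining 5)
7 → bin 1 (remaining 1)
11 → bin 3 (remaining 4)
6 → bin 4 (remaining 9)
1 → bin 1 (remaining 0)
3 → bin 2 (remaining 2)
2 → bin 2 (remaining 0)
4 → bin 3 (remaining 0)
1 → bin 4 (remaining 8)
10 → bin 5 (remaining 5)
5 → bin 4 (remaining 3)
12 → bin 6 (remaining 3)
10 → bin 7 (remaining 5)
11 → bin 8 (remaining 4)
11 → bin 9 (remaining 4)
Final bins: [7,7,1] [10,3,2] [11,4] [6,1,5] [10] [12] [10] [11] [11].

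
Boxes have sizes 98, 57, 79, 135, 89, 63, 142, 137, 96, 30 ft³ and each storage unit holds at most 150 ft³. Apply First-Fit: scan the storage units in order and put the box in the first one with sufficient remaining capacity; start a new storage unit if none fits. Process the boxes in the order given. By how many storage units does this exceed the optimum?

1

First-Fit: [98,30] [57,79] [135] [89] [63] [142] [137] [96] → 8 storage units.
Total size 926 ft³; any packing needs at least ⌈926/150⌉ = 7 storage units.
An optimal packing achieves that bound: [142] [137] [135] [98,30] [96] [89,57] [79,63] → 7 storage units.
Excess: 8 − 7 = 1.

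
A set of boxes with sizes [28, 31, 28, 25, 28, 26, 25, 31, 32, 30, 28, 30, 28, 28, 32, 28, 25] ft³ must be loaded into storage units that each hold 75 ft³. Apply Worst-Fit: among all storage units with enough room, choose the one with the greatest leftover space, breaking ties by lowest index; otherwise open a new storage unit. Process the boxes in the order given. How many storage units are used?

Put 28 ft³ in storage unit 1; 47 ft³ remain.
Put 31 ft³ in storage unit 1; 16 ft³ remain.
Put 28 ft³ in storage unit 2; 47 ft³ remain.
Put 25 ft³ in storage unit 2; 22 ft³ remain.
Put 28 ft³ in storage unit 3; 47 ft³ remain.
Put 26 ft³ in storage unit 3; 21 ft³ remain.
Put 25 ft³ in storage unit 4; 50 ft³ remain.
Put 31 ft³ in storage unit 4; 19 ft³ remain.
Put 32 ft³ in storage unit 5; 43 ft³ remain.
Put 30 ft³ in storage unit 5; 13 ft³ remain.
Put 28 ft³ in storage unit 6; 47 ft³ remain.
Put 30 ft³ in storage unit 6; 17 ft³ remain.
Put 28 ft³ in storage unit 7; 47 ft³ remain.
Put 28 ft³ in storage unit 7; 19 ft³ remain.
Put 32 ft³ in storage unit 8; 43 ft³ remain.
Put 28 ft³ in storage unit 8; 15 ft³ remain.
Put 25 ft³ in storage unit 9; 50 ft³ remain.
Final storage units: [28,31] [28,25] [28,26] [25,31] [32,30] [28,30] [28,28] [32,28] [25].

9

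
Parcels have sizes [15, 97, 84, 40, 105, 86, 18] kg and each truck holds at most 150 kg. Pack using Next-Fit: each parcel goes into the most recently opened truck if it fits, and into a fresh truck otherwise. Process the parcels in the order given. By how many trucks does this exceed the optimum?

0

Next-Fit: [15,97] [84,40] [105] [86,18] → 4 trucks.
4 parcels exceed 75 kg (half the capacity), and no two of those can share a truck, so at least 4 trucks are needed.
So 4 is already optimal.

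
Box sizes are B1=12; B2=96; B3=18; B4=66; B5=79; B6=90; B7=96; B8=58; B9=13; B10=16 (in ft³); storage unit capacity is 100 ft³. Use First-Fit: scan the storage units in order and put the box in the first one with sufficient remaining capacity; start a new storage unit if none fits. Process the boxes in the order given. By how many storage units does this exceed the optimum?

First-Fit: [12,18,66] [96] [79,13] [90] [96] [58,16] → 6 storage units.
Total size 544 ft³; any packing needs at least ⌈544/100⌉ = 6 storage units.
So 6 is already optimal.

0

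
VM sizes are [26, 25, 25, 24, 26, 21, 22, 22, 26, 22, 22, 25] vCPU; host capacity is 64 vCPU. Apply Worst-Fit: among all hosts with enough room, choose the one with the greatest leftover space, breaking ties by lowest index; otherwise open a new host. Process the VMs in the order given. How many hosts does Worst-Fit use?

Put 26 vCPU in host 1; 38 vCPU remain.
Put 25 vCPU in host 1; 13 vCPU remain.
Put 25 vCPU in host 2; 39 vCPU remain.
Put 24 vCPU in host 2; 15 vCPU remain.
Put 26 vCPU in host 3; 38 vCPU remain.
Put 21 vCPU in host 3; 17 vCPU remain.
Put 22 vCPU in host 4; 42 vCPU remain.
Put 22 vCPU in host 4; 20 vCPU remain.
Put 26 vCPU in host 5; 38 vCPU remain.
Put 22 vCPU in host 5; 16 vCPU remain.
Put 22 vCPU in host 6; 42 vCPU remain.
Put 25 vCPU in host 6; 17 vCPU remain.

6 hosts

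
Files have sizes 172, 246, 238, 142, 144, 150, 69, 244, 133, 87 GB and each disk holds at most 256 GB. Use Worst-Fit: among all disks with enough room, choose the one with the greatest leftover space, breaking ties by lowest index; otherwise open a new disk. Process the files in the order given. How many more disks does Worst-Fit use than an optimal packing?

Worst-Fit: [172] [246] [238] [142,69] [144] [150] [244] [133,87] → 8 disks.
8 files exceed 128 GB (half the capacity), and no two of those can share a disk, so at least 8 disks are needed.
So 8 is already optimal.

0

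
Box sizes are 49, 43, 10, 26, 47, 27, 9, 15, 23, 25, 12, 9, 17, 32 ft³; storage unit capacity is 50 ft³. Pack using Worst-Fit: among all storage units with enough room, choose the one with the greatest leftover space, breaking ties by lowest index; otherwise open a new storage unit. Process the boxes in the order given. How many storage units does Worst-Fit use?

Put 49 ft³ in storage unit 1; 1 ft³ remain.
Put 43 ft³ in storage unit 2; 7 ft³ remain.
Put 10 ft³ in storage unit 3; 40 ft³ remain.
Put 26 ft³ in storage unit 3; 14 ft³ remain.
Put 47 ft³ in storage unit 4; 3 ft³ remain.
Put 27 ft³ in storage unit 5; 23 ft³ remain.
Put 9 ft³ in storage unit 5; 14 ft³ remain.
Put 15 ft³ in storage unit 6; 35 ft³ remain.
Put 23 ft³ in storage unit 6; 12 ft³ remain.
Put 25 ft³ in storage unit 7; 25 ft³ remain.
Put 12 ft³ in storage unit 7; 13 ft³ remain.
Put 9 ft³ in storage unit 3; 5 ft³ remain.
Put 17 ft³ in storage unit 8; 33 ft³ remain.
Put 32 ft³ in storage unit 8; 1 ft³ remain.

8 storage units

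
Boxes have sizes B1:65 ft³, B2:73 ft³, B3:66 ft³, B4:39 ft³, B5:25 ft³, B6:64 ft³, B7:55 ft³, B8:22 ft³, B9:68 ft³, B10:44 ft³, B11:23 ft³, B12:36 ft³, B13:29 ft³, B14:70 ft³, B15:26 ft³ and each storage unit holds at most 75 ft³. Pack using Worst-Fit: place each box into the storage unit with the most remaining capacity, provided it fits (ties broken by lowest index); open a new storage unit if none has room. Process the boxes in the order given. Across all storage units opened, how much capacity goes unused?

storage unit 1: place B1 (65 ft³), 10 ft³ left
storage unit 2: place B2 (73 ft³), 2 ft³ left
storage unit 3: place B3 (66 ft³), 9 ft³ left
storage unit 4: place B4 (39 ft³), 36 ft³ left
storage unit 4: place B5 (25 ft³), 11 ft³ left
storage unit 5: place B6 (64 ft³), 11 ft³ left
storage unit 6: place B7 (55 ft³), 20 ft³ left
storage unit 7: place B8 (22 ft³), 53 ft³ left
storage unit 8: place B9 (68 ft³), 7 ft³ left
storage unit 7: place B10 (44 ft³), 9 ft³ left
storage unit 9: place B11 (23 ft³), 52 ft³ left
storage unit 9: place B12 (36 ft³), 16 ft³ left
storage unit 10: place B13 (29 ft³), 46 ft³ left
storage unit 11: place B14 (70 ft³), 5 ft³ left
storage unit 10: place B15 (26 ft³), 20 ft³ left
11 storage units × 75 ft³ = 825 ft³; used 705 ft³; unused 120 ft³.

120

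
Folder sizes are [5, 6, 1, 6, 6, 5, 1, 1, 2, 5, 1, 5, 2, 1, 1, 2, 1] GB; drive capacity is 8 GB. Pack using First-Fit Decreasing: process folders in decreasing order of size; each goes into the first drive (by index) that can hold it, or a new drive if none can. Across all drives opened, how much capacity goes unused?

Sorted descending: 6, 6, 6, 5, 5, 5, 5, 2, 2, 2, 1, 1, 1, 1, 1, 1, 1.
drive 1: place 6 GB, 2 GB left
drive 2: place 6 GB, 2 GB left
drive 3: place 6 GB, 2 GB left
drive 4: place 5 GB, 3 GB left
drive 5: place 5 GB, 3 GB left
drive 6: place 5 GB, 3 GB left
drive 7: place 5 GB, 3 GB left
drive 1: place 2 GB, 0 GB left
drive 2: place 2 GB, 0 GB left
drive 3: place 2 GB, 0 GB left
drive 4: place 1 GB, 2 GB left
drive 4: place 1 GB, 1 GB left
drive 4: place 1 GB, 0 GB left
drive 5: place 1 GB, 2 GB left
drive 5: place 1 GB, 1 GB left
drive 5: place 1 GB, 0 GB left
drive 6: place 1 GB, 2 GB left
7 drives × 8 GB = 56 GB; used 51 GB; unused 5 GB.

5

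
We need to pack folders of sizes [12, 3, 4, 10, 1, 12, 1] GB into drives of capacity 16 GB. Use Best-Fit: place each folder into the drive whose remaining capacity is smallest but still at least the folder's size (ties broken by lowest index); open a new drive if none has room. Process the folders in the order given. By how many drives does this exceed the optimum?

0

Best-Fit: [12,3,1] [4,10,1] [12] → 3 drives.
Total size 43 GB; any packing needs at least ⌈43/16⌉ = 3 drives.
So 3 is already optimal.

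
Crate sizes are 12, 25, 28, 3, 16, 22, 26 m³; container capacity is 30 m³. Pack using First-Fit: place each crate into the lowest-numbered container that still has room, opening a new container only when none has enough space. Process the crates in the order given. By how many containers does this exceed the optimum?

1

First-Fit: [12,3] [25] [28] [16] [22] [26] → 6 containers.
Total size 132 m³; any packing needs at least ⌈132/30⌉ = 5 containers.
An optimal packing achieves that bound: [28] [26,3] [25] [22] [16,12] → 5 containers.
Excess: 6 − 5 = 1.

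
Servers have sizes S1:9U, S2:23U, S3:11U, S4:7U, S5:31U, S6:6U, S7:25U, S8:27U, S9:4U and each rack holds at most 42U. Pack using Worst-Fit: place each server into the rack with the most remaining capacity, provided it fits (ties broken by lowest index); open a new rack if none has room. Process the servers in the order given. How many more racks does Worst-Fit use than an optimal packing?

Worst-Fit: [9,23] [11,7,6,4] [31] [25] [27] → 5 racks.
Total size 143U; any packing needs at least ⌈143/42⌉ = 4 racks.
An optimal packing achieves that bound: [31,11] [27,9,6] [25,7,4] [23] → 4 racks.
Excess: 5 − 4 = 1.

1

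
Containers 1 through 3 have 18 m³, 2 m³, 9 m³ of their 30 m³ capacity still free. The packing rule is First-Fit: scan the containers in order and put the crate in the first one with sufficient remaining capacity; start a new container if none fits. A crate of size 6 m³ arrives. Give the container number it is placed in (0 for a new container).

Containers with room: container 1 (18 m³), container 3 (9 m³).
The first with room is container 1.

1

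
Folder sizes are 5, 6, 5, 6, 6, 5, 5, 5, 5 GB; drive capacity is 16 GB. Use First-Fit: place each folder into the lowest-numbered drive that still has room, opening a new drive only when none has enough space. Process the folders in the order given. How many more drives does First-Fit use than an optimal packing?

First-Fit: [5,6,5] [6,6] [5,5,5] [5] → 4 drives.
Total size 48 GB; any packing needs at least ⌈48/16⌉ = 3 drives.
An optimal packing achieves that bound: [6,5,5] [6,5,5] [6,5,5] → 3 drives.
Excess: 4 − 3 = 1.

1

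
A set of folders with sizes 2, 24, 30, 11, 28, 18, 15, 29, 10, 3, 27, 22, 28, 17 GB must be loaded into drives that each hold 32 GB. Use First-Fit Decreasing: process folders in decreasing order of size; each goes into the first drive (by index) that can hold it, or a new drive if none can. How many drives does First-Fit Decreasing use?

9

Sorted descending: 30, 29, 28, 28, 27, 24, 22, 18, 17, 15, 11, 10, 3, 2.
Put 30 GB in drive 1; 2 GB remain.
Put 29 GB in drive 2; 3 GB remain.
Put 28 GB in drive 3; 4 GB remain.
Put 28 GB in drive 4; 4 GB remain.
Put 27 GB in drive 5; 5 GB remain.
Put 24 GB in drive 6; 8 GB remain.
Put 22 GB in drive 7; 10 GB remain.
Put 18 GB in drive 8; 14 GB remain.
Put 17 GB in drive 9; 15 GB remain.
Put 15 GB in drive 9; 0 GB remain.
Put 11 GB in drive 8; 3 GB remain.
Put 10 GB in drive 7; 0 GB remain.
Put 3 GB in drive 2; 0 GB remain.
Put 2 GB in drive 1; 0 GB remain.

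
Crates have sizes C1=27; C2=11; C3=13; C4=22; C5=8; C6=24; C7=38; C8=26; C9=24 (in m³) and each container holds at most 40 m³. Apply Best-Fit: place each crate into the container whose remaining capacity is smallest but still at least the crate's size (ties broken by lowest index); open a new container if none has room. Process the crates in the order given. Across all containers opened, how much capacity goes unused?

C1 (27 m³) → container 1 (remaining 13 m³)
C2 (11 m³) → container 1 (remaining 2 m³)
C3 (13 m³) → container 2 (remaining 27 m³)
C4 (22 m³) → container 2 (remaining 5 m³)
C5 (8 m³) → container 3 (remaining 32 m³)
C6 (24 m³) → container 3 (remaining 8 m³)
C7 (38 m³) → container 4 (remaining 2 m³)
C8 (26 m³) → container 5 (remaining 14 m³)
C9 (24 m³) → container 6 (remaining 16 m³)
6 containers × 40 m³ = 240 m³; used 193 m³; unused 47 m³.

47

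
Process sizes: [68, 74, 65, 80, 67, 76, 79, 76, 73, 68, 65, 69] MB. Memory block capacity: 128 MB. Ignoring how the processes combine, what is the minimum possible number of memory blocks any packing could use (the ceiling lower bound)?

7

Total size = 68 + 74 + 65 + 80 + 67 + 76 + 79 + 76 + 73 + 68 + 65 + 69 = 860 MB.
⌈860 / 128⌉ = 7.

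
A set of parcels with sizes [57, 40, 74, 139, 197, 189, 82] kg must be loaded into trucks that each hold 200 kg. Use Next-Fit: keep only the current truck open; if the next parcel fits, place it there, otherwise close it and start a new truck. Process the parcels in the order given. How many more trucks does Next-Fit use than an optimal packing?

Next-Fit: [57,40,74] [139] [197] [189] [82] → 5 trucks.
Total size 778 kg; any packing needs at least ⌈778/200⌉ = 4 trucks.
An optimal packing achieves that bound: [197] [189] [139,57] [82,74,40] → 4 trucks.
Excess: 5 − 4 = 1.

1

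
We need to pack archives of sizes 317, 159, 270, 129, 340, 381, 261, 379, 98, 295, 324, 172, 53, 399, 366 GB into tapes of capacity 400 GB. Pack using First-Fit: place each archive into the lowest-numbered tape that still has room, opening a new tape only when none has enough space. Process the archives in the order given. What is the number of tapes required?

12 tapes

tape 1: place 317 GB, 83 GB left
tape 2: place 159 GB, 241 GB left
tape 3: place 270 GB, 130 GB left
tape 2: place 129 GB, 112 GB left
tape 4: place 340 GB, 60 GB left
tape 5: place 381 GB, 19 GB left
tape 6: place 261 GB, 139 GB left
tape 7: place 379 GB, 21 GB left
tape 2: place 98 GB, 14 GB left
tape 8: place 295 GB, 105 GB left
tape 9: place 324 GB, 76 GB left
tape 10: place 172 GB, 228 GB left
tape 1: place 53 GB, 30 GB left
tape 11: place 399 GB, 1 GB left
tape 12: place 366 GB, 34 GB left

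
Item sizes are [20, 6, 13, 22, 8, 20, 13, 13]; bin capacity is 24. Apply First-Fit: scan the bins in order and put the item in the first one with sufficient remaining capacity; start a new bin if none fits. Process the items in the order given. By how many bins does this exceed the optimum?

0

First-Fit: [20] [6,13] [22] [8,13] [20] [13] → 6 bins.
6 items exceed 12 (half the capacity), and no two of those can share a bin, so at least 6 bins are needed.
So 6 is already optimal.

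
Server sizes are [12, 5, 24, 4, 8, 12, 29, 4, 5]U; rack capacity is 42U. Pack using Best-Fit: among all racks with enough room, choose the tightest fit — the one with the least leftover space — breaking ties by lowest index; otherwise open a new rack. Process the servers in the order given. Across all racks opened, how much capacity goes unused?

23

Put 12U in rack 1; 30U remain.
Put 5U in rack 1; 25U remain.
Put 24U in rack 1; 1U remain.
Put 4U in rack 2; 38U remain.
Put 8U in rack 2; 30U remain.
Put 12U in rack 2; 18U remain.
Put 29U in rack 3; 13U remain.
Put 4U in rack 3; 9U remain.
Put 5U in rack 3; 4U remain.
3 racks × 42U = 126U; used 103U; unused 23U.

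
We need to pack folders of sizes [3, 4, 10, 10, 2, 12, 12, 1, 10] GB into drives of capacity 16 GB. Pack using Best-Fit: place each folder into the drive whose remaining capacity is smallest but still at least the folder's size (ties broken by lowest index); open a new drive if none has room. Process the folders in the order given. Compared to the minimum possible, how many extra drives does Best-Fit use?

Best-Fit: [3,4] [10,2,1] [10] [12] [12] [10] → 6 drives.
5 folders exceed 8 GB (half the capacity), and no two of those can share a drive, so at least 5 drives are needed.
An optimal packing achieves that bound: [12,4] [12,3,1] [10,2] [10] [10] → 5 drives.
Excess: 6 − 5 = 1.

1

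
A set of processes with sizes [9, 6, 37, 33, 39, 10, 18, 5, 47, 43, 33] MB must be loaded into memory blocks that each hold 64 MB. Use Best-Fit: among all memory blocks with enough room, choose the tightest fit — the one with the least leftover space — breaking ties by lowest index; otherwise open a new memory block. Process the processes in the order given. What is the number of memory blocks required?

9 MB → memory block 1 (remaining 55 MB)
6 MB → memory block 1 (remaining 49 MB)
37 MB → memory block 1 (remaining 12 MB)
33 MB → memory block 2 (remaining 31 MB)
39 MB → memory block 3 (remaining 25 MB)
10 MB → memory block 1 (remaining 2 MB)
18 MB → memory block 3 (remaining 7 MB)
5 MB → memory block 3 (remaining 2 MB)
47 MB → memory block 4 (remaining 17 MB)
43 MB → memory block 5 (remaining 21 MB)
33 MB → memory block 6 (remaining 31 MB)

6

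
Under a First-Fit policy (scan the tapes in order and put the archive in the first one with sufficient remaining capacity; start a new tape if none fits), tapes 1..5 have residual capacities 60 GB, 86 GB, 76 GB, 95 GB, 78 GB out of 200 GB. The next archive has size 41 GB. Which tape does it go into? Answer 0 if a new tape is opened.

Tapes with room: tape 1 (60 GB), tape 2 (86 GB), tape 3 (76 GB), tape 4 (95 GB), tape 5 (78 GB).
The first with room is tape 1.

1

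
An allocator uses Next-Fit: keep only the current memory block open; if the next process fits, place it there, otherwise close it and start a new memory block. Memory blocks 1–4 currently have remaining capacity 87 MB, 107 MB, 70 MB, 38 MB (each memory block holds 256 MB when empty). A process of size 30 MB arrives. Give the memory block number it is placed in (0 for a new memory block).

Next-Fit only looks at memory block 4, which has 38 MB free.
30 MB fits there.

4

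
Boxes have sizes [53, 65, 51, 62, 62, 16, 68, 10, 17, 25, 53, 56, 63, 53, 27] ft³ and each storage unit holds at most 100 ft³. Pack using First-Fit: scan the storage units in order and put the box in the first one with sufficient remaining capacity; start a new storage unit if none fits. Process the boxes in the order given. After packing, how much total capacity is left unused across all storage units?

Put 53 ft³ in storage unit 1; 47 ft³ remain.
Put 65 ft³ in storage unit 2; 35 ft³ remain.
Put 51 ft³ in storage unit 3; 49 ft³ remain.
Put 62 ft³ in storage unit 4; 38 ft³ remain.
Put 62 ft³ in storage unit 5; 38 ft³ remain.
Put 16 ft³ in storage unit 1; 31 ft³ remain.
Put 68 ft³ in storage unit 6; 32 ft³ remain.
Put 10 ft³ in storage unit 1; 21 ft³ remain.
Put 17 ft³ in storage unit 1; 4 ft³ remain.
Put 25 ft³ in storage unit 2; 10 ft³ remain.
Put 53 ft³ in storage unit 7; 47 ft³ remain.
Put 56 ft³ in storage unit 8; 44 ft³ remain.
Put 63 ft³ in storage unit 9; 37 ft³ remain.
Put 53 ft³ in storage unit 10; 47 ft³ remain.
Put 27 ft³ in storage unit 3; 22 ft³ remain.
10 storage units × 100 ft³ = 1000 ft³; used 681 ft³; unused 319 ft³.

319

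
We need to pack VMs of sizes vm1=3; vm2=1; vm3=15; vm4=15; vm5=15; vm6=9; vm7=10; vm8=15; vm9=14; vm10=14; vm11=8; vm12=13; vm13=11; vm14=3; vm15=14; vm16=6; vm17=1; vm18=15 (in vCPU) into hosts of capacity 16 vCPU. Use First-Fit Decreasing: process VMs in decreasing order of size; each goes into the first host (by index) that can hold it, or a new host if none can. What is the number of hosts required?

Sorted descending: 15, 15, 15, 15, 15, 14, 14, 14, 13, 11, 10, 9, 8, 6, 3, 3, 1, 1.
host 1: place 15 vCPU, 1 vCPU left
host 2: place 15 vCPU, 1 vCPU left
host 3: place 15 vCPU, 1 vCPU left
host 4: place 15 vCPU, 1 vCPU left
host 5: place 15 vCPU, 1 vCPU left
host 6: place 14 vCPU, 2 vCPU left
host 7: place 14 vCPU, 2 vCPU left
host 8: place 14 vCPU, 2 vCPU left
host 9: place 13 vCPU, 3 vCPU left
host 10: place 11 vCPU, 5 vCPU left
host 11: place 10 vCPU, 6 vCPU left
host 12: place 9 vCPU, 7 vCPU left
host 13: place 8 vCPU, 8 vCPU left
host 11: place 6 vCPU, 0 vCPU left
host 9: place 3 vCPU, 0 vCPU left
host 10: place 3 vCPU, 2 vCPU left
host 1: place 1 vCPU, 0 vCPU left
host 2: place 1 vCPU, 0 vCPU left

13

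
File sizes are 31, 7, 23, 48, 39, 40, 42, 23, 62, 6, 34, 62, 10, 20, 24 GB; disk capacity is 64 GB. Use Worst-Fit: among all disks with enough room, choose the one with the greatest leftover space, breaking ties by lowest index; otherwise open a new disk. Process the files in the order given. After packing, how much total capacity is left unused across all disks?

Put 31 GB in disk 1; 33 GB remain.
Put 7 GB in disk 1; 26 GB remain.
Put 23 GB in disk 1; 3 GB remain.
Put 48 GB in disk 2; 16 GB remain.
Put 39 GB in disk 3; 25 GB remain.
Put 40 GB in disk 4; 24 GB remain.
Put 42 GB in disk 5; 22 GB remain.
Put 23 GB in disk 3; 2 GB remain.
Put 62 GB in disk 6; 2 GB remain.
Put 6 GB in disk 4; 18 GB remain.
Put 34 GB in disk 7; 30 GB remain.
Put 62 GB in disk 8; 2 GB remain.
Put 10 GB in disk 7; 20 GB remain.
Put 20 GB in disk 5; 2 GB remain.
Put 24 GB in disk 9; 40 GB remain.
9 disks × 64 GB = 576 GB; used 471 GB; unused 105 GB.

105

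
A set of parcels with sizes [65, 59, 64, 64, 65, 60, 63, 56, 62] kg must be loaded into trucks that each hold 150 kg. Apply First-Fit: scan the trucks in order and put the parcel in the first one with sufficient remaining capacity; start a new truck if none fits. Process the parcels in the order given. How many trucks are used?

65 kg → truck 1 (remaining 85 kg)
59 kg → truck 1 (remaining 26 kg)
64 kg → truck 2 (remaining 86 kg)
64 kg → truck 2 (remaining 22 kg)
65 kg → truck 3 (remaining 85 kg)
60 kg → truck 3 (remaining 25 kg)
63 kg → truck 4 (remaining 87 kg)
56 kg → truck 4 (remaining 31 kg)
62 kg → truck 5 (remaining 88 kg)
Final trucks: [65,59] [64,64] [65,60] [63,56] [62].

5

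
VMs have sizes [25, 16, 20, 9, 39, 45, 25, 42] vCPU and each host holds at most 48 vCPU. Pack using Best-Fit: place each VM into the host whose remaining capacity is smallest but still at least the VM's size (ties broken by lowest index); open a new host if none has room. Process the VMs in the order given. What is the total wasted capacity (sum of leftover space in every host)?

25 vCPU → host 1 (remaining 23 vCPU)
16 vCPU → host 1 (remaining 7 vCPU)
20 vCPU → host 2 (remaining 28 vCPU)
9 vCPU → host 2 (remaining 19 vCPU)
39 vCPU → host 3 (remaining 9 vCPU)
45 vCPU → host 4 (remaining 3 vCPU)
25 vCPU → host 5 (remaining 23 vCPU)
42 vCPU → host 6 (remaining 6 vCPU)
6 hosts × 48 vCPU = 288 vCPU; used 221 vCPU; unused 67 vCPU.

67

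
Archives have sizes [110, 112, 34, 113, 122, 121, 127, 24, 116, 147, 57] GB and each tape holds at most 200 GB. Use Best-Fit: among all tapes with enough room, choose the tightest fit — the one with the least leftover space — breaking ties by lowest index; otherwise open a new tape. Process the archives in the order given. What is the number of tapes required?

Put 110 GB in tape 1; 90 GB remain.
Put 112 GB in tape 2; 88 GB remain.
Put 34 GB in tape 2; 54 GB remain.
Put 113 GB in tape 3; 87 GB remain.
Put 122 GB in tape 4; 78 GB remain.
Put 121 GB in tape 5; 79 GB remain.
Put 127 GB in tape 6; 73 GB remain.
Put 24 GB in tape 2; 30 GB remain.
Put 116 GB in tape 7; 84 GB remain.
Put 147 GB in tape 8; 53 GB remain.
Put 57 GB in tape 6; 16 GB remain.
Final tapes: [110] [112,34,24] [113] [122] [121] [127,57] [116] [147].

8 tapes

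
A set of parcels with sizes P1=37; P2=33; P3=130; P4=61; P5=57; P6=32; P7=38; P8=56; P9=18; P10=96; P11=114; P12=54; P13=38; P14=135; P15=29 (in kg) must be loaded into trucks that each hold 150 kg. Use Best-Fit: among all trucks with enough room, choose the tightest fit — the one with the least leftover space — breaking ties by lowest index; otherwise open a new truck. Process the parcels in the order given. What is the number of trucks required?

7

Put P1 (37 kg) in truck 1; 113 kg remain.
Put P2 (33 kg) in truck 1; 80 kg remain.
Put P3 (130 kg) in truck 2; 20 kg remain.
Put P4 (61 kg) in truck 1; 19 kg remain.
Put P5 (57 kg) in truck 3; 93 kg remain.
Put P6 (32 kg) in truck 3; 61 kg remain.
Put P7 (38 kg) in truck 3; 23 kg remain.
Put P8 (56 kg) in truck 4; 94 kg remain.
Put P9 (18 kg) in truck 1; 1 kg remain.
Put P10 (96 kg) in truck 5; 54 kg remain.
Put P11 (114 kg) in truck 6; 36 kg remain.
Put P12 (54 kg) in truck 5; 0 kg remain.
Put P13 (38 kg) in truck 4; 56 kg remain.
Put P14 (135 kg) in truck 7; 15 kg remain.
Put P15 (29 kg) in truck 6; 7 kg remain.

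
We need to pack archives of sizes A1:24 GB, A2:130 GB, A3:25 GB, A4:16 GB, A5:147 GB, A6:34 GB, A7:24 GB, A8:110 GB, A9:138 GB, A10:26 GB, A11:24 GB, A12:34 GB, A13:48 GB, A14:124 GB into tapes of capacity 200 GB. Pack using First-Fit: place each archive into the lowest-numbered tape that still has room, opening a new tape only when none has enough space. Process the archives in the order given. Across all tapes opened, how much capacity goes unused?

Put A1 (24 GB) in tape 1; 176 GB remain.
Put A2 (130 GB) in tape 1; 46 GB remain.
Put A3 (25 GB) in tape 1; 21 GB remain.
Put A4 (16 GB) in tape 1; 5 GB remain.
Put A5 (147 GB) in tape 2; 53 GB remain.
Put A6 (34 GB) in tape 2; 19 GB remain.
Put A7 (24 GB) in tape 3; 176 GB remain.
Put A8 (110 GB) in tape 3; 66 GB remain.
Put A9 (138 GB) in tape 4; 62 GB remain.
Put A10 (26 GB) in tape 3; 40 GB remain.
Put A11 (24 GB) in tape 3; 16 GB remain.
Put A12 (34 GB) in tape 4; 28 GB remain.
Put A13 (48 GB) in tape 5; 152 GB remain.
Put A14 (124 GB) in tape 5; 28 GB remain.
5 tapes × 200 GB = 1000 GB; used 904 GB; unused 96 GB.

96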